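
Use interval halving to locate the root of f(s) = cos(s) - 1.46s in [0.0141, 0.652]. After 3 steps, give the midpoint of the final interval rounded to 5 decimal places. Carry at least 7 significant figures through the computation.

f(0.014100) = 0.979315, f(0.652000) = -0.157048 (opposite signs)
step 1: m = 0.333050, f(m) = 0.458797 > 0 → root in [0.333050, 0.652000]
step 2: m = 0.492525, f(m) = 0.162055 > 0 → root in [0.492525, 0.652000]
step 3: m = 0.572263, f(m) = 0.005175 > 0 → root in [0.572263, 0.652000]
Midpoint of [0.572263, 0.652000] = 0.612131

0.61213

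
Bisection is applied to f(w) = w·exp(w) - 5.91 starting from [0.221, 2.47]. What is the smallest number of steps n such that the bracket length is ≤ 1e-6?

22

Initial width b − a = 2.47 − 0.221 = 2.249000.
After n steps the width is (b−a)/2^n; need (b−a)/2^n ≤ 1e-6.
So n ≥ log₂(2.249000/1e-6) = log₂(2249000.0000) ≈ 21.1009.
Hence n = 22.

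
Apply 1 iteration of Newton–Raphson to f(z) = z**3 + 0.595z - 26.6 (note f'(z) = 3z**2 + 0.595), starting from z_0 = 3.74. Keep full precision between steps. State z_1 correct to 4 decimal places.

Newton update: z ← z − f(z)/f'(z).
z_0 = 3.740000: f = 27.938924, f' = 42.557800 → z_1 = 3.740000 - (27.938924)/(42.557800) = 3.083506

3.0835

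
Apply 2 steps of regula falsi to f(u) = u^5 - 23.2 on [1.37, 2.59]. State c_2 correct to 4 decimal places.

1.7006

f(1.370000) = -18.373828, f(2.590000) = 93.346389
step 1: c = 1.570645, f(c) = -13.641499 < 0 → new bracket [1.570645, 2.590000]
step 2: c = 1.700618, f(c) = -8.975616 < 0 → new bracket [1.700618, 2.590000]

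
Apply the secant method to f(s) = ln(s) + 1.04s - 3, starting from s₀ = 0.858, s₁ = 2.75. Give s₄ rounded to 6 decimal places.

f(s_0) = -2.260831, f(s_1) = 0.871601
s_2 = 2.750000 - (0.871601)·(2.750000 - 0.858000)/(0.871601 - (-2.260831)) = 2.223550; f(s_2) = 0.111597
s_3 = 2.223550 - (0.111597)·(2.223550 - 2.750000)/(0.111597 - (0.871601)) = 2.146247; f(s_3) = -0.004182
s_4 = 2.146247 - (-0.004182)·(2.146247 - 2.223550)/(-0.004182 - (0.111597)) = 2.149039; f(s_4) = 0.000022

2.149039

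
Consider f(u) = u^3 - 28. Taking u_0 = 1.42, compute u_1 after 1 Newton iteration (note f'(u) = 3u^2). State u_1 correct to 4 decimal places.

Newton update: u ← u − f(u)/f'(u).
u_0 = 1.420000: f = -25.136712, f' = 6.049200 → u_1 = 1.420000 - (-25.136712)/(6.049200) = 5.575378

5.5754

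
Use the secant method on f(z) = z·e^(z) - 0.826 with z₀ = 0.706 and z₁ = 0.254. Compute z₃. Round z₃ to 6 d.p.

f(z_0) = 0.604265, f(z_1) = -0.498550
z_2 = 0.254000 - (-0.498550)·(0.254000 - 0.706000)/(-0.498550 - (0.604265)) = 0.458336; f(z_2) = -0.101169
z_3 = 0.458336 - (-0.101169)·(0.458336 - 0.254000)/(-0.101169 - (-0.498550)) = 0.510358; f(z_3) = 0.024198

0.510358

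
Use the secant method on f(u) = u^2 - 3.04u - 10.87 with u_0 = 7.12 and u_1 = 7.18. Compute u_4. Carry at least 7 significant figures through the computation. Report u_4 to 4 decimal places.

5.1539

f(u_0) = 18.179600, f(u_1) = 18.855200
u_2 = 7.180000 - (18.855200)·(7.180000 - 7.120000)/(18.855200 - (18.179600)) = 5.505471; f(u_2) = 2.703577
u_3 = 5.505471 - (2.703577)·(5.505471 - 7.180000)/(2.703577 - (18.855200)) = 5.225176; f(u_3) = 0.547927
u_4 = 5.225176 - (0.547927)·(5.225176 - 5.505471)/(0.547927 - (2.703577)) = 5.153930; f(u_4) = 0.025046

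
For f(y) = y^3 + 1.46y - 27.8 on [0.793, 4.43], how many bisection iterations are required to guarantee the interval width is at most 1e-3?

12

Initial width b − a = 4.43 − 0.793 = 3.637000.
After n steps the width is (b−a)/2^n; need (b−a)/2^n ≤ 1e-3.
So n ≥ log₂(3.637000/1e-3) = log₂(3637.0000) ≈ 11.8285.
Hence n = 12.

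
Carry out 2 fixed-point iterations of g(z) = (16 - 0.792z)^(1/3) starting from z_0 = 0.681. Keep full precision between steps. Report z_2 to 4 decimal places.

2.4117

z_1 = g(0.681000) = 2.491204
z_2 = g(2.491204) = 2.411689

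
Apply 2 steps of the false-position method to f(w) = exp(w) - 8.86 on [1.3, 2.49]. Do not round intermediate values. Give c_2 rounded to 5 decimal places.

2.15980

f(1.300000) = -5.190703, f(2.490000) = 3.201276
step 1: c = 2.036052, f(c) = -1.199690 < 0 → new bracket [2.036052, 2.490000]
step 2: c = 2.159797, f(c) = -0.190621 < 0 → new bracket [2.159797, 2.490000]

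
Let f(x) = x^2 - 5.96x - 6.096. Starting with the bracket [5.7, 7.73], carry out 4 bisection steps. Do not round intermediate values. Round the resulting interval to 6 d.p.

f(5.700000) = -7.578000, f(7.730000) = 7.586100 (opposite signs)
step 1: m = 6.715000, f(m) = -1.026175 < 0 → root in [6.715000, 7.730000]
step 2: m = 7.222500, f(m) = 3.022406 > 0 → root in [6.715000, 7.222500]
step 3: m = 6.968750, f(m) = 0.933727 > 0 → root in [6.715000, 6.968750]
step 4: m = 6.841875, f(m) = -0.062321 < 0 → root in [6.841875, 6.968750]

[6.841875, 6.968750]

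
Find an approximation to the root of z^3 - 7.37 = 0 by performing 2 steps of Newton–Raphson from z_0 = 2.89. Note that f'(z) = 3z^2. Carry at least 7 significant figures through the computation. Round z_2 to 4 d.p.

Newton update: z ← z − f(z)/f'(z).
z_0 = 2.890000: f = 16.767569, f' = 25.056300 → z_1 = 2.890000 - (16.767569)/(25.056300) = 2.220804
z_1 = 2.220804: f = 3.582944, f' = 14.795915 → z_2 = 2.220804 - (3.582944)/(14.795915) = 1.978647

1.9786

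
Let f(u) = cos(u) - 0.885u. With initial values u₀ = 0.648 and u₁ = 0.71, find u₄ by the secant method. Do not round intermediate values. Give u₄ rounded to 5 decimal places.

0.79294

f(u_0) = 0.223813, f(u_1) = 0.130012
u_2 = 0.710000 - (0.130012)·(0.710000 - 0.648000)/(0.130012 - (0.223813)) = 0.795935; f(u_2) = -0.004785
u_3 = 0.795935 - (-0.004785)·(0.795935 - 0.710000)/(-0.004785 - (0.130012)) = 0.792884; f(u_3) = 0.000091
u_4 = 0.792884 - (0.000091)·(0.792884 - 0.795935)/(0.000091 - (-0.004785)) = 0.792941; f(u_4) = 0.000000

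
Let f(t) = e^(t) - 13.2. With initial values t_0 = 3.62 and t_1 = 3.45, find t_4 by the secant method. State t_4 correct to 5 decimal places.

Secant update: t_(k+1) = t_k − f(t_k)·(t_k − t_(k-1))/(f(t_k) − f(t_(k-1))).
f(t_0) = 24.137568, f(t_1) = 18.300392
t_2 = 3.450000 - (18.300392)·(3.450000 - 3.620000)/(18.300392 - (24.137568)) = 2.917025; f(t_2) = 5.286215
t_3 = 2.917025 - (5.286215)·(2.917025 - 3.450000)/(5.286215 - (18.300392)) = 2.700537; f(t_3) = 1.687723
t_4 = 2.700537 - (1.687723)·(2.700537 - 2.917025)/(1.687723 - (5.286215)) = 2.599002; f(t_4) = 0.250308

2.59900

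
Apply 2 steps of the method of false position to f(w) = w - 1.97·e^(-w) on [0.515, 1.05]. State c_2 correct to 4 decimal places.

False-position update: c = (a·f(b) − b·f(a))/(f(b) − f(a)); replace the endpoint whose sign matches f(c).
f(0.515000) = -0.662076, f(1.050000) = 0.360623
step 1: c = 0.861349, f(c) = 0.028844 > 0 → new bracket [0.515000, 0.861349]
step 2: c = 0.846890, f(c) = 0.002260 > 0 → new bracket [0.515000, 0.846890]

0.8469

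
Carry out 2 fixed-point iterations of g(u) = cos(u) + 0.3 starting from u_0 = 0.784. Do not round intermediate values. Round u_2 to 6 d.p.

u_1 = g(0.784000) = 1.008095
u_2 = g(1.008095) = 0.833473

0.833473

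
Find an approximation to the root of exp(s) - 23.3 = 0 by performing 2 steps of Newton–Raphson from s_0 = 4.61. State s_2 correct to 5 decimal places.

3.34174

Newton update: s ← s − f(s)/f'(s).
f'(s) = exp(s)
s_0 = 4.610000: f = 77.184150, f' = 100.484150 → s_1 = 4.610000 - (77.184150)/(100.484150) = 3.841877
s_1 = 3.841877: f = 23.312902, f' = 46.612902 → s_2 = 3.841877 - (23.312902)/(46.612902) = 3.341739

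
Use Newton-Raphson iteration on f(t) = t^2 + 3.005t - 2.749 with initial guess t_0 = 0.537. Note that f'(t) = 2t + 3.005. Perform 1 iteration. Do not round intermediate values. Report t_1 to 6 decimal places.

0.744636

t_0 = 0.537000: f = -0.846946, f' = 4.079000 → t_1 = 0.537000 - (-0.846946)/(4.079000) = 0.744636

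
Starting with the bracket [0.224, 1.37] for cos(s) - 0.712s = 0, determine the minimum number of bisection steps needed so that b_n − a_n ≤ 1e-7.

24

Initial width b − a = 1.37 − 0.224 = 1.146000.
After n steps the width is (b−a)/2^n; need (b−a)/2^n ≤ 1e-7.
So n ≥ log₂(1.146000/1e-7) = log₂(11460000.0000) ≈ 23.4501.
Hence n = 24.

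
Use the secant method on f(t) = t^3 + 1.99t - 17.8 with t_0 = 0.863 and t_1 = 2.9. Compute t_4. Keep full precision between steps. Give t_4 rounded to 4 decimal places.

Secant update: t_(k+1) = t_k − f(t_k)·(t_k − t_(k-1))/(f(t_k) − f(t_(k-1))).
f(t_0) = -15.439894, f(t_1) = 12.360000
t_2 = 2.900000 - (12.360000)·(2.900000 - 0.863000)/(12.360000 - (-15.439894)) = 1.994338; f(t_2) = -5.899025
t_3 = 1.994338 - (-5.899025)·(1.994338 - 2.900000)/(-5.899025 - (12.360000)) = 2.286934; f(t_3) = -1.288183
t_4 = 2.286934 - (-1.288183)·(2.286934 - 1.994338)/(-1.288183 - (-5.899025)) = 2.368680; f(t_4) = 0.203495

2.3687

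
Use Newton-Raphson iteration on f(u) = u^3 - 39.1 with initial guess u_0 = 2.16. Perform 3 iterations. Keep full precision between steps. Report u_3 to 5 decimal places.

3.40081

Newton update: u ← u − f(u)/f'(u).
f'(u) = 3u^2
u_0 = 2.160000: f = -29.022304, f' = 13.996800 → u_1 = 2.160000 - (-29.022304)/(13.996800) = 4.233496
u_1 = 4.233496: f = 36.774764, f' = 53.767456 → u_2 = 4.233496 - (36.774764)/(53.767456) = 3.549536
u_2 = 3.549536: f = 5.621339, f' = 37.797620 → u_3 = 3.549536 - (5.621339)/(37.797620) = 3.400814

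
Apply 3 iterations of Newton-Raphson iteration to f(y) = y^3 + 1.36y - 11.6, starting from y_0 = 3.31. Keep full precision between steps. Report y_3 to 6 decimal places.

f'(y) = 3y^2 + 1.36
y_0 = 3.310000: f = 29.166291, f' = 34.228300 → y_1 = 3.310000 - (29.166291)/(34.228300) = 2.457890
y_1 = 2.457890: f = 6.591384, f' = 19.483664 → y_2 = 2.457890 - (6.591384)/(19.483664) = 2.119586
y_2 = 2.119586: f = 0.805191, f' = 14.837940 → y_3 = 2.119586 - (0.805191)/(14.837940) = 2.065321

2.065321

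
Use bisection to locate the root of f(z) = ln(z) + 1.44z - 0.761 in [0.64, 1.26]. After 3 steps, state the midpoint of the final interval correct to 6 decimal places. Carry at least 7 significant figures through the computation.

0.756250

f(0.640000) = -0.285687, f(1.260000) = 1.284512 (opposite signs)
step 1: m = 0.950000, f(m) = 0.555707 > 0 → root in [0.640000, 0.950000]
step 2: m = 0.795000, f(m) = 0.154387 > 0 → root in [0.640000, 0.795000]
step 3: m = 0.717500, f(m) = -0.059782 < 0 → root in [0.717500, 0.795000]
Midpoint of [0.717500, 0.795000] = 0.756250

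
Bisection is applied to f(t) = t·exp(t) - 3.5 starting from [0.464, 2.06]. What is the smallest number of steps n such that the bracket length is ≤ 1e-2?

Initial width b − a = 2.06 − 0.464 = 1.596000.
After n steps the width is (b−a)/2^n; need (b−a)/2^n ≤ 1e-2.
So n ≥ log₂(1.596000/1e-2) = log₂(159.6000) ≈ 7.3183.
Hence n = 8.

8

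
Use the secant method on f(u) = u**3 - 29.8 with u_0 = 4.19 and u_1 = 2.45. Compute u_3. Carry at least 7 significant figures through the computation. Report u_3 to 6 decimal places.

f(u_0) = 43.760059, f(u_1) = -15.093875
u_2 = 2.450000 - (-15.093875)·(2.450000 - 4.190000)/(-15.093875 - (43.760059)) = 2.896246; f(u_2) = -5.505587
u_3 = 2.896246 - (-5.505587)·(2.896246 - 2.450000)/(-5.505587 - (-15.093875)) = 3.152480; f(u_3) = 1.529766

3.152480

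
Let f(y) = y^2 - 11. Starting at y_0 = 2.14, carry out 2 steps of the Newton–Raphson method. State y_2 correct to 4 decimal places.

3.3310

f'(y) = 2y
y_0 = 2.140000: f = -6.420400, f' = 4.280000 → y_1 = 2.140000 - (-6.420400)/(4.280000) = 3.640093
y_1 = 3.640093: f = 2.250280, f' = 7.280187 → y_2 = 3.640093 - (2.250280)/(7.280187) = 3.330997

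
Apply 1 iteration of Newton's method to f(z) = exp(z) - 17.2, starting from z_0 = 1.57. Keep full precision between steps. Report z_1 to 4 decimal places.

f'(z) = exp(z)
z_0 = 1.570000: f = -12.393352, f' = 4.806648 → z_1 = 1.570000 - (-12.393352)/(4.806648) = 4.148377

4.1484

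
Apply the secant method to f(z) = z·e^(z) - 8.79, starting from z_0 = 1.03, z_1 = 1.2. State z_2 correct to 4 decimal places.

1.9434

Secant update: z_(k+1) = z_k − f(z_k)·(z_k − z_(k-1))/(f(z_k) − f(z_(k-1))).
f(z_0) = -5.904902, f(z_1) = -4.805860
z_2 = 1.200000 - (-4.805860)·(1.200000 - 1.030000)/(-4.805860 - (-5.904902)) = 1.943371; f(z_2) = 4.779096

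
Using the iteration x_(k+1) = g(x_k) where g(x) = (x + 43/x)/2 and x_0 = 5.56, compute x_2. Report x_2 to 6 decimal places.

x_1 = g(5.560000) = 6.646906
x_2 = g(6.646906) = 6.558041

6.558041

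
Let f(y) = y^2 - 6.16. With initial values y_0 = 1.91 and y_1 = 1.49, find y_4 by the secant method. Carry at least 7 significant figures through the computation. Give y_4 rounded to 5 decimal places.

2.48062

Secant update: y_(k+1) = y_k − f(y_k)·(y_k − y_(k-1))/(f(y_k) − f(y_(k-1))).
f(y_0) = -2.511900, f(y_1) = -3.939900
y_2 = 1.490000 - (-3.939900)·(1.490000 - 1.910000)/(-3.939900 - (-2.511900)) = 2.648794; f(y_2) = 0.856110
y_3 = 2.648794 - (0.856110)·(2.648794 - 1.490000)/(0.856110 - (-3.939900)) = 2.441944; f(y_3) = -0.196910
y_4 = 2.441944 - (-0.196910)·(2.441944 - 2.648794)/(-0.196910 - (0.856110)) = 2.480624; f(y_4) = -0.006505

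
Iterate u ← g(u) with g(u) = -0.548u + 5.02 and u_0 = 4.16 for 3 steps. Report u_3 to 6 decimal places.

u_1 = g(4.160000) = 2.740320
u_2 = g(2.740320) = 3.518305
u_3 = g(3.518305) = 3.091969

3.091969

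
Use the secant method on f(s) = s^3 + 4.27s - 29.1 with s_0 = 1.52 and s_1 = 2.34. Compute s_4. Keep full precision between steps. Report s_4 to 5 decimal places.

2.61665

f(s_0) = -19.097792, f(s_1) = -6.295296
s_2 = 2.340000 - (-6.295296)·(2.340000 - 1.520000)/(-6.295296 - (-19.097792)) = 2.743214; f(s_2) = 3.256815
s_3 = 2.743214 - (3.256815)·(2.743214 - 2.340000)/(3.256815 - (-6.295296)) = 2.605737; f(s_3) = -0.280898
s_4 = 2.605737 - (-0.280898)·(2.605737 - 2.743214)/(-0.280898 - (3.256815)) = 2.616653; f(s_4) = -0.011005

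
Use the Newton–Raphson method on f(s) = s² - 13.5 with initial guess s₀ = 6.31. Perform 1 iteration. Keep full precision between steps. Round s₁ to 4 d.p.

f'(s) = 2s
s_0 = 6.310000: f = 26.316100, f' = 12.620000 → s_1 = 6.310000 - (26.316100)/(12.620000) = 4.224731

4.2247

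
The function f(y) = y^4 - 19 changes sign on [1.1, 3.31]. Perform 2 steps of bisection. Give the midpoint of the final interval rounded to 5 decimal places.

1.92875

f(1.100000) = -17.535900, f(3.310000) = 101.036127 (opposite signs)
step 1: m = 2.205000, f(m) = 4.639287 > 0 → root in [1.100000, 2.205000]
step 2: m = 1.652500, f(m) = -11.542970 < 0 → root in [1.652500, 2.205000]
Midpoint of [1.652500, 2.205000] = 1.928750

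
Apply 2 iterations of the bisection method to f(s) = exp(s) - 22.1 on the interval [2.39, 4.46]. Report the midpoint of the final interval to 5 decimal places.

f(2.390000) = -11.186506, f(4.460000) = 64.387509 (opposite signs)
step 1: m = 3.425000, f(m) = 8.622645 > 0 → root in [2.390000, 3.425000]
step 2: m = 2.907500, f(m) = -3.789036 < 0 → root in [2.907500, 3.425000]
Midpoint of [2.907500, 3.425000] = 3.166250

3.16625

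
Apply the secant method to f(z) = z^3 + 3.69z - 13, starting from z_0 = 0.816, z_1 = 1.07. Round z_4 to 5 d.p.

1.81373

f(z_0) = -9.445622, f(z_1) = -7.826657
z_2 = 1.070000 - (-7.826657)·(1.070000 - 0.816000)/(-7.826657 - (-9.445622)) = 2.297927; f(z_2) = 7.613490
z_3 = 2.297927 - (7.613490)·(2.297927 - 1.070000)/(7.613490 - (-7.826657)) = 1.692440; f(z_3) = -1.907149
z_4 = 1.692440 - (-1.907149)·(1.692440 - 2.297927)/(-1.907149 - (7.613490)) = 1.813730; f(z_4) = -0.340864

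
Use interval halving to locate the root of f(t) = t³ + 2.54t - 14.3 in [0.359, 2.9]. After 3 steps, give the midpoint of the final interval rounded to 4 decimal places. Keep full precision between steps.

f(0.359000) = -13.341872, f(2.900000) = 17.455000 (opposite signs)
step 1: m = 1.629500, f(m) = -5.834307 < 0 → root in [1.629500, 2.900000]
step 2: m = 2.264750, f(m) = 3.068577 > 0 → root in [1.629500, 2.264750]
step 3: m = 1.947125, f(m) = -1.972176 < 0 → root in [1.947125, 2.264750]
Midpoint of [1.947125, 2.264750] = 2.105937

2.1059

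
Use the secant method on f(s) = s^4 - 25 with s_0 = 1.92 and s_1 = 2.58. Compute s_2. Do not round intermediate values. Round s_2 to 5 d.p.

Secant update: s_(k+1) = s_k − f(s_k)·(s_k − s_(k-1))/(f(s_k) − f(s_(k-1))).
f(s_0) = -11.410455, f(s_1) = 19.307661
s_2 = 2.580000 - (19.307661)·(2.580000 - 1.920000)/(19.307661 - (-11.410455)) = 2.165162; f(s_2) = -3.023364

2.16516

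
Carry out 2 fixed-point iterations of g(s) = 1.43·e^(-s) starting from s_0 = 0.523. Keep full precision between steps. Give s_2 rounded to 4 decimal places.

s_1 = g(0.523000) = 0.847618
s_2 = g(0.847618) = 0.612661

0.6127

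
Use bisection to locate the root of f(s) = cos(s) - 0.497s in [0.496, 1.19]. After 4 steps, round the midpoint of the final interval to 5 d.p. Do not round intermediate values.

1.03819

f(0.496000) = 0.632981, f(1.190000) = -0.219770 (opposite signs)
step 1: m = 0.843000, f(m) = 0.246255 > 0 → root in [0.843000, 1.190000]
step 2: m = 1.016500, f(m) = 0.021145 > 0 → root in [1.016500, 1.190000]
step 3: m = 1.103250, f(m) = -0.097618 < 0 → root in [1.016500, 1.103250]
step 4: m = 1.059875, f(m) = -0.037777 < 0 → root in [1.016500, 1.059875]
Midpoint of [1.016500, 1.059875] = 1.038187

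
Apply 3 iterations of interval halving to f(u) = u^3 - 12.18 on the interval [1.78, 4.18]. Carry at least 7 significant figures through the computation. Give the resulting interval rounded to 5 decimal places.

f(1.780000) = -6.540248, f(4.180000) = 60.854632 (opposite signs)
step 1: m = 2.980000, f(m) = 14.283592 > 0 → root in [1.780000, 2.980000]
step 2: m = 2.380000, f(m) = 1.301272 > 0 → root in [1.780000, 2.380000]
step 3: m = 2.080000, f(m) = -3.181088 < 0 → root in [2.080000, 2.380000]

[2.08000, 2.38000]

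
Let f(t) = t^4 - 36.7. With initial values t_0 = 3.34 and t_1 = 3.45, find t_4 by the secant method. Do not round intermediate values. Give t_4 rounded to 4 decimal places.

2.4832

f(t_0) = 87.747411, f(t_1) = 104.969506
t_2 = 3.450000 - (104.969506)·(3.450000 - 3.340000)/(104.969506 - (87.747411)) = 2.779545; f(t_2) = 22.989043
t_3 = 2.779545 - (22.989043)·(2.779545 - 3.450000)/(22.989043 - (104.969506)) = 2.591535; f(t_3) = 8.405369
t_4 = 2.591535 - (8.405369)·(2.591535 - 2.779545)/(8.405369 - (22.989043)) = 2.483175; f(t_4) = 1.321480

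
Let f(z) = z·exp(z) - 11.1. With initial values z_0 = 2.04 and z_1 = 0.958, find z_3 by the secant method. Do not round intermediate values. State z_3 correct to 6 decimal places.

1.923981

f(z_0) = 4.588843, f(z_1) = -8.602994
z_2 = 0.958000 - (-8.602994)·(0.958000 - 2.040000)/(-8.602994 - (4.588843)) = 1.663621; f(z_2) = -2.318758
z_3 = 1.663621 - (-2.318758)·(1.663621 - 0.958000)/(-2.318758 - (-8.602994)) = 1.923981; f(z_3) = 2.075750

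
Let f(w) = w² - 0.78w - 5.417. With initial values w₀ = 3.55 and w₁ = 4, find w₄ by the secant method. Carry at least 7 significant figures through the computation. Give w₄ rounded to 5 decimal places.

2.75080

Secant update: w_(k+1) = w_k − f(w_k)·(w_k − w_(k-1))/(f(w_k) − f(w_(k-1))).
f(w_0) = 4.416500, f(w_1) = 7.463000
w_2 = 4.000000 - (7.463000)·(4.000000 - 3.550000)/(7.463000 - (4.416500)) = 2.897637; f(w_2) = 0.719141
w_3 = 2.897637 - (0.719141)·(2.897637 - 4.000000)/(0.719141 - (7.463000)) = 2.780084; f(w_3) = 0.143404
w_4 = 2.780084 - (0.143404)·(2.780084 - 2.897637)/(0.143404 - (0.719141)) = 2.750805; f(w_4) = 0.004299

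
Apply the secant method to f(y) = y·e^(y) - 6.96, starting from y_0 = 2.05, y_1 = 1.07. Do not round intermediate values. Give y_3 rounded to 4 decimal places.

1.5795

Secant update: y_(k+1) = y_k − f(y_k)·(y_k − y_(k-1))/(f(y_k) − f(y_(k-1))).
f(y_0) = 8.964197, f(y_1) = -3.840544
y_2 = 1.070000 - (-3.840544)·(1.070000 - 2.050000)/(-3.840544 - (8.964197)) = 1.363933; f(y_2) = -1.624914
y_3 = 1.363933 - (-1.624914)·(1.363933 - 1.070000)/(-1.624914 - (-3.840544)) = 1.579499; f(y_3) = 0.704559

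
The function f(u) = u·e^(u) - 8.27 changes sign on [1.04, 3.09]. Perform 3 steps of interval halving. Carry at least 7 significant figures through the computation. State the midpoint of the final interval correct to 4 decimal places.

f(1.040000) = -5.327614, f(3.090000) = 59.639171 (opposite signs)
step 1: m = 2.065000, f(m) = 8.013140 > 0 → root in [1.040000, 2.065000]
step 2: m = 1.552500, f(m) = -0.937133 < 0 → root in [1.552500, 2.065000]
step 3: m = 1.808750, f(m) = 2.768465 > 0 → root in [1.552500, 1.808750]
Midpoint of [1.552500, 1.808750] = 1.680625

1.6806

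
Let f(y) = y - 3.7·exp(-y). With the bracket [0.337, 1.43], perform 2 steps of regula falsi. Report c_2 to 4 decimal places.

1.1739

f(0.337000) = -2.304463, f(1.430000) = 0.544557
step 1: c = 1.221086, f(c) = 0.129920 > 0 → new bracket [0.337000, 1.221086]
step 2: c = 1.173903, f(c) = 0.030019 > 0 → new bracket [0.337000, 1.173903]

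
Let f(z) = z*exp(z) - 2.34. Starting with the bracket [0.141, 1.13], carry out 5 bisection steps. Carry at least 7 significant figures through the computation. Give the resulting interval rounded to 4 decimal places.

f(0.141000) = -2.177649, f(1.130000) = 1.158092 (opposite signs)
step 1: m = 0.635500, f(m) = -1.140198 < 0 → root in [0.635500, 1.130000]
step 2: m = 0.882750, f(m) = -0.205918 < 0 → root in [0.882750, 1.130000]
step 3: m = 1.006375, f(m) = 0.413106 > 0 → root in [0.882750, 1.006375]
step 4: m = 0.944562, f(m) = 0.089120 > 0 → root in [0.882750, 0.944562]
step 5: m = 0.913656, f(m) = -0.061869 < 0 → root in [0.913656, 0.944562]

[0.9137, 0.9446]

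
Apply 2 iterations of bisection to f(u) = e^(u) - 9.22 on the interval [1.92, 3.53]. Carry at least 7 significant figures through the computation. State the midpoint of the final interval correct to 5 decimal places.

2.12125

f(1.920000) = -2.399042, f(3.530000) = 24.903968 (opposite signs)
step 1: m = 2.725000, f(m) = 6.036414 > 0 → root in [1.920000, 2.725000]
step 2: m = 2.322500, f(m) = 0.981145 > 0 → root in [1.920000, 2.322500]
Midpoint of [1.920000, 2.322500] = 2.121250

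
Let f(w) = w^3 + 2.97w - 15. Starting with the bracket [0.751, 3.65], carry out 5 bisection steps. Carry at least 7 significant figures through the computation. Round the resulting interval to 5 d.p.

[2.01931, 2.10991]

f(0.751000) = -12.345965, f(3.650000) = 44.467625 (opposite signs)
step 1: m = 2.200500, f(m) = 2.190747 > 0 → root in [0.751000, 2.200500]
step 2: m = 1.475750, f(m) = -7.403078 < 0 → root in [1.475750, 2.200500]
step 3: m = 1.838125, f(m) = -3.330289 < 0 → root in [1.838125, 2.200500]
step 4: m = 2.019312, f(m) = -0.768647 < 0 → root in [2.019312, 2.200500]
step 5: m = 2.109906, f(m) = 0.659100 > 0 → root in [2.019312, 2.109906]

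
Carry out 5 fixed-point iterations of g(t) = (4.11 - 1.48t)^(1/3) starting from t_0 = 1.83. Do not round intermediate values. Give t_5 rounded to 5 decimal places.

t_1 = g(1.830000) = 1.119115
t_2 = g(1.119115) = 1.348780
t_3 = g(1.348780) = 1.283379
t_4 = g(1.283379) = 1.302677
t_5 = g(1.302677) = 1.297042

1.29704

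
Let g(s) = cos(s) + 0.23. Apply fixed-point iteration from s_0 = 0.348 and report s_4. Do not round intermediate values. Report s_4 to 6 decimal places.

s_1 = g(0.348000) = 1.170057
s_2 = g(1.170057) = 0.620100
s_3 = g(0.620100) = 1.043821
s_4 = g(1.043821) = 0.732922

0.732922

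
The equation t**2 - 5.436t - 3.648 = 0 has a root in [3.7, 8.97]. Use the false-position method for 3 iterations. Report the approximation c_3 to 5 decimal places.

f(3.700000) = -10.071200, f(8.970000) = 28.051980
step 1: c = 5.092203, f(c) = -5.398682 < 0 → new bracket [5.092203, 8.970000]
step 2: c = 5.718050, f(c) = -2.035222 < 0 → new bracket [5.718050, 8.970000]
step 3: c = 5.938026, f(c) = -0.666959 < 0 → new bracket [5.938026, 8.970000]

5.93803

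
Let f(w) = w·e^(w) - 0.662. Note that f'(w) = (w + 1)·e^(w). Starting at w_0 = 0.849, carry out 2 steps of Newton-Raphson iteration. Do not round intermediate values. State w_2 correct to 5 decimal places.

Newton update: w ← w − f(w)/f'(w).
w_0 = 0.849000: f = 1.322375, f' = 4.321683 → w_1 = 0.849000 - (1.322375)/(4.321683) = 0.543014
w_1 = 0.543014: f = 0.272628, f' = 2.655815 → w_2 = 0.543014 - (0.272628)/(2.655815) = 0.440361

0.44036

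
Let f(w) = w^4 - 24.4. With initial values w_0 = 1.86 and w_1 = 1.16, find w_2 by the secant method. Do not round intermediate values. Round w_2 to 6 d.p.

2.716630

f(w_0) = -12.431168, f(w_1) = -22.589361
w_2 = 1.160000 - (-22.589361)·(1.160000 - 1.860000)/(-22.589361 - (-12.431168)) = 2.716630; f(w_2) = 30.065597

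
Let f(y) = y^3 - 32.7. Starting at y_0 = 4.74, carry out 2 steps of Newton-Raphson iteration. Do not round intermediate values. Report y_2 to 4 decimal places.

3.2504

Newton update: y ← y − f(y)/f'(y).
f'(y) = 3y^2
y_0 = 4.740000: f = 73.796424, f' = 67.402800 → y_1 = 4.740000 - (73.796424)/(67.402800) = 3.645143
y_1 = 3.645143: f = 15.733263, f' = 39.861204 → y_2 = 3.645143 - (15.733263)/(39.861204) = 3.250442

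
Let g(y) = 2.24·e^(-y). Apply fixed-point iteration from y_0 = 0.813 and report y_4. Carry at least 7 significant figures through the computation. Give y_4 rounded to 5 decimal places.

0.84296

y_1 = g(0.813000) = 0.993497
y_2 = g(0.993497) = 0.829426
y_3 = g(0.829426) = 0.977311
y_4 = g(0.977311) = 0.842960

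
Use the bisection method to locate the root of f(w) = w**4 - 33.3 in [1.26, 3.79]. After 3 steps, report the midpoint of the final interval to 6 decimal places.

f(1.260000) = -30.779526, f(3.790000) = 173.027369 (opposite signs)
step 1: m = 2.525000, f(m) = 7.348594 > 0 → root in [1.260000, 2.525000]
step 2: m = 1.892500, f(m) = -20.472455 < 0 → root in [1.892500, 2.525000]
step 3: m = 2.208750, f(m) = -9.499491 < 0 → root in [2.208750, 2.525000]
Midpoint of [2.208750, 2.525000] = 2.366875

2.366875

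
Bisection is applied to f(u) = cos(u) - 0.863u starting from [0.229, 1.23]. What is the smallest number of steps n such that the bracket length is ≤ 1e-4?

14

Initial width b − a = 1.23 − 0.229 = 1.001000.
After n steps the width is (b−a)/2^n; need (b−a)/2^n ≤ 1e-4.
So n ≥ log₂(1.001000/1e-4) = log₂(10010.0000) ≈ 13.2892.
Hence n = 14.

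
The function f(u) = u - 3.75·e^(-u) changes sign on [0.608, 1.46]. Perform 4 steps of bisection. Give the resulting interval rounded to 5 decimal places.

[1.14050, 1.19375]

f(0.608000) = -1.433645, f(1.460000) = 0.589114 (opposite signs)
step 1: m = 1.034000, f(m) = -0.299432 < 0 → root in [1.034000, 1.460000]
step 2: m = 1.247000, f(m) = 0.169379 > 0 → root in [1.034000, 1.247000]
step 3: m = 1.140500, f(m) = -0.058222 < 0 → root in [1.140500, 1.247000]
step 4: m = 1.193750, f(m) = 0.057190 > 0 → root in [1.140500, 1.193750]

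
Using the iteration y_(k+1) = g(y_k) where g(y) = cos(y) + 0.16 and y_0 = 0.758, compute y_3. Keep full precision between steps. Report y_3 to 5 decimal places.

0.86217

y_1 = g(0.758000) = 0.886212
y_2 = g(0.886212) = 0.792351
y_3 = g(0.792351) = 0.862174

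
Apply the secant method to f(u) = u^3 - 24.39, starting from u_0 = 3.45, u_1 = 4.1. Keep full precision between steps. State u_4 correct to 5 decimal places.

f(u_0) = 16.673625, f(u_1) = 44.531000
u_2 = 4.100000 - (44.531000)·(4.100000 - 3.450000)/(44.531000 - (16.673625)) = 3.060952; f(u_2) = 4.289367
u_3 = 3.060952 - (4.289367)·(3.060952 - 4.100000)/(4.289367 - (44.531000)) = 2.950200; f(u_3) = 1.287586
u_4 = 2.950200 - (1.287586)·(2.950200 - 3.060952)/(1.287586 - (4.289367)) = 2.902693; f(u_4) = 0.067017

2.90269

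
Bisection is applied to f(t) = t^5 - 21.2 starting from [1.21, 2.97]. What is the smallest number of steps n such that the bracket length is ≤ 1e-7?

25

Initial width b − a = 2.97 − 1.21 = 1.760000.
After n steps the width is (b−a)/2^n; need (b−a)/2^n ≤ 1e-7.
So n ≥ log₂(1.760000/1e-7) = log₂(17600000.0000) ≈ 24.0691.
Hence n = 25.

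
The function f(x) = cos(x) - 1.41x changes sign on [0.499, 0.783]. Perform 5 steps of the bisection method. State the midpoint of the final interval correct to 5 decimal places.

f(0.499000) = 0.174472, f(0.783000) = -0.395229 (opposite signs)
step 1: m = 0.641000, f(m) = -0.102312 < 0 → root in [0.499000, 0.641000]
step 2: m = 0.570000, f(m) = 0.038201 > 0 → root in [0.570000, 0.641000]
step 3: m = 0.605500, f(m) = -0.031537 < 0 → root in [0.570000, 0.605500]
step 4: m = 0.587750, f(m) = 0.003463 > 0 → root in [0.587750, 0.605500]
step 5: m = 0.596625, f(m) = -0.014005 < 0 → root in [0.587750, 0.596625]
Midpoint of [0.587750, 0.596625] = 0.592187

0.59219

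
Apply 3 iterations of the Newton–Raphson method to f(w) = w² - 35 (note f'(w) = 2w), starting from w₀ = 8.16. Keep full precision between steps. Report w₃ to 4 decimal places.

5.9161

w_0 = 8.160000: f = 31.585600, f' = 16.320000 → w_1 = 8.160000 - (31.585600)/(16.320000) = 6.224608
w_1 = 6.224608: f = 3.745743, f' = 12.449216 → w_2 = 6.224608 - (3.745743)/(12.449216) = 5.923726
w_2 = 5.923726: f = 0.090530, f' = 11.847452 → w_3 = 5.923726 - (0.090530)/(11.847452) = 5.916085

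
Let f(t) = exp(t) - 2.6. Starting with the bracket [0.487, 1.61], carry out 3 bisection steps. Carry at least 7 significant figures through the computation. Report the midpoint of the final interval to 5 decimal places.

0.97831

f(0.487000) = -0.972573, f(1.610000) = 2.402811 (opposite signs)
step 1: m = 1.048500, f(m) = 0.253368 > 0 → root in [0.487000, 1.048500]
step 2: m = 0.767750, f(m) = -0.445088 < 0 → root in [0.767750, 1.048500]
step 3: m = 0.908125, f(m) = -0.120331 < 0 → root in [0.908125, 1.048500]
Midpoint of [0.908125, 1.048500] = 0.978312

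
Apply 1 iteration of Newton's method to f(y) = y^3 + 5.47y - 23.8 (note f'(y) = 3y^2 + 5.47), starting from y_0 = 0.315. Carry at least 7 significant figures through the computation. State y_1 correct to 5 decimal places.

y_0 = 0.315000: f = -22.045694, f' = 5.767675 → y_1 = 0.315000 - (-22.045694)/(5.767675) = 4.137284

4.13728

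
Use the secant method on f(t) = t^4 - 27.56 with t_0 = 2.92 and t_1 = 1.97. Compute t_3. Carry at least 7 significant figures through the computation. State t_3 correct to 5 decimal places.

f(t_0) = 45.139497, f(t_1) = -12.498615
t_2 = 1.970000 - (-12.498615)·(1.970000 - 2.920000)/(-12.498615 - (45.139497)) = 2.176004; f(t_2) = -5.139835
t_3 = 2.176004 - (-5.139835)·(2.176004 - 1.970000)/(-5.139835 - (-12.498615)) = 2.319890; f(t_3) = 1.404749

2.31989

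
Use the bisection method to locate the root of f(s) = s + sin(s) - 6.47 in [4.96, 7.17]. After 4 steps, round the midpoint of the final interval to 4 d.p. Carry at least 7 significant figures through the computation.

6.4103

f(4.960000) = -2.479501, f(7.170000) = 1.475063 (opposite signs)
step 1: m = 6.065000, f(m) = -0.621458 < 0 → root in [6.065000, 7.170000]
step 2: m = 6.617500, f(m) = 0.475622 > 0 → root in [6.065000, 6.617500]
step 3: m = 6.341250, f(m) = -0.070718 < 0 → root in [6.341250, 6.617500]
step 4: m = 6.479375, f(m) = 0.204309 > 0 → root in [6.341250, 6.479375]
Midpoint of [6.341250, 6.479375] = 6.410312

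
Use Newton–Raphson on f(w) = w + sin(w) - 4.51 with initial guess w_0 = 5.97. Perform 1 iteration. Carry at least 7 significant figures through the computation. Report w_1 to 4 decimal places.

Newton update: w ← w − f(w)/f'(w).
f'(w) = 1 + cos(w)
w_0 = 5.970000: f = 1.151909, f' = 1.951357 → w_1 = 5.970000 - (1.151909)/(1.951357) = 5.379688

5.3797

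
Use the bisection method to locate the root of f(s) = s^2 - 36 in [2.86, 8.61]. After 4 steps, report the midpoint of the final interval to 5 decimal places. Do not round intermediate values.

5.91469

f(2.860000) = -27.820400, f(8.610000) = 38.132100 (opposite signs)
step 1: m = 5.735000, f(m) = -3.109775 < 0 → root in [5.735000, 8.610000]
step 2: m = 7.172500, f(m) = 15.444756 > 0 → root in [5.735000, 7.172500]
step 3: m = 6.453750, f(m) = 5.650889 > 0 → root in [5.735000, 6.453750]
step 4: m = 6.094375, f(m) = 1.141407 > 0 → root in [5.735000, 6.094375]
Midpoint of [5.735000, 6.094375] = 5.914687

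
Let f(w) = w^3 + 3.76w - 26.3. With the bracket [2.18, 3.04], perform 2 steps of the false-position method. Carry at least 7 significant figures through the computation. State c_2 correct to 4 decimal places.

f(2.180000) = -7.742968, f(3.040000) = 13.224864
step 1: c = 2.497579, f(c) = -1.329443 < 0 → new bracket [2.497579, 3.040000]
step 2: c = 2.547126, f(c) = -0.197431 < 0 → new bracket [2.547126, 3.040000]

2.5471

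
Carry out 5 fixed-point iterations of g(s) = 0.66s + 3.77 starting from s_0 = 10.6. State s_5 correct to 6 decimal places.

11.027092

s_1 = g(10.600000) = 10.766000
s_2 = g(10.766000) = 10.875560
s_3 = g(10.875560) = 10.947870
s_4 = g(10.947870) = 10.995594
s_5 = g(10.995594) = 11.027092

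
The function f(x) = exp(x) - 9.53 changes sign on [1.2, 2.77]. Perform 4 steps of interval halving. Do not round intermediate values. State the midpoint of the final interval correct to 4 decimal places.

2.2303

f(1.200000) = -6.209883, f(2.770000) = 6.428634 (opposite signs)
step 1: m = 1.985000, f(m) = -2.250953 < 0 → root in [1.985000, 2.770000]
step 2: m = 2.377500, f(m) = 1.247924 > 0 → root in [1.985000, 2.377500]
step 3: m = 2.181250, f(m) = -0.672629 < 0 → root in [2.181250, 2.377500]
step 4: m = 2.279375, f(m) = 0.240572 > 0 → root in [2.181250, 2.279375]
Midpoint of [2.181250, 2.279375] = 2.230313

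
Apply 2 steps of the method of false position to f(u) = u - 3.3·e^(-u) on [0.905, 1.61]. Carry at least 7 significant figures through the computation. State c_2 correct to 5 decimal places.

1.10058

False-position update: c = (a·f(b) − b·f(a))/(f(b) − f(a)); replace the endpoint whose sign matches f(c).
f(0.905000) = -0.429988, f(1.610000) = 0.950371
step 1: c = 1.124611, f(c) = 0.052841 > 0 → new bracket [0.905000, 1.124611]
step 2: c = 1.100577, f(c) = 0.002735 > 0 → new bracket [0.905000, 1.100577]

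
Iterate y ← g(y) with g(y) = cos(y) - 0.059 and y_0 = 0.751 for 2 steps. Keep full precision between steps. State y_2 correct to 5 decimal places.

y_1 = g(0.751000) = 0.672007
y_2 = g(0.672007) = 0.723574

0.72357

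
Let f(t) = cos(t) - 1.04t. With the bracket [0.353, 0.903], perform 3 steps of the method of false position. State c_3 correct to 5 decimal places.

f(0.353000) = 0.571220, f(0.903000) = -0.319863
step 1: c = 0.705572, f(c) = 0.027446 > 0 → new bracket [0.705572, 0.903000]
step 2: c = 0.721174, f(c) = 0.001011 > 0 → new bracket [0.721174, 0.903000]
step 3: c = 0.721746, f(c) = 0.000037 > 0 → new bracket [0.721746, 0.903000]

0.72175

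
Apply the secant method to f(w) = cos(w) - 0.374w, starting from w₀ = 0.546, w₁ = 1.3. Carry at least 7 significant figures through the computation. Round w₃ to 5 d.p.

f(w_0) = 0.650404, f(w_1) = -0.218701
w_2 = 1.300000 - (-0.218701)·(1.300000 - 0.546000)/(-0.218701 - (0.650404)) = 1.110264; f(w_2) = 0.029186
w_3 = 1.110264 - (0.029186)·(1.110264 - 1.300000)/(0.029186 - (-0.218701)) = 1.132604; f(w_3) = 0.000710

1.13260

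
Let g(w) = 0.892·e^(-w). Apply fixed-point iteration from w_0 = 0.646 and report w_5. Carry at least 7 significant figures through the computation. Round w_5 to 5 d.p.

w_1 = g(0.646000) = 0.467531
w_2 = g(0.467531) = 0.558880
w_3 = g(0.558880) = 0.510089
w_4 = g(0.510089) = 0.535594
w_5 = g(0.535594) = 0.522107

0.52211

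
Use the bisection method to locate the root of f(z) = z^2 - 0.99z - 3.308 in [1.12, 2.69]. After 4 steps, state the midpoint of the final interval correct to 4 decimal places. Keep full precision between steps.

f(1.120000) = -3.162400, f(2.690000) = 1.265000 (opposite signs)
step 1: m = 1.905000, f(m) = -1.564925 < 0 → root in [1.905000, 2.690000]
step 2: m = 2.297500, f(m) = -0.304019 < 0 → root in [2.297500, 2.690000]
step 3: m = 2.493750, f(m) = 0.441977 > 0 → root in [2.297500, 2.493750]
step 4: m = 2.395625, f(m) = 0.059350 > 0 → root in [2.297500, 2.395625]
Midpoint of [2.297500, 2.395625] = 2.346563

2.3466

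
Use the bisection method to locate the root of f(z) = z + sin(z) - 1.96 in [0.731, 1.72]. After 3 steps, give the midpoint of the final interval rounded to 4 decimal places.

1.0401

f(0.731000) = -0.561386, f(1.720000) = 0.748890 (opposite signs)
step 1: m = 1.225500, f(m) = 0.206475 > 0 → root in [0.731000, 1.225500]
step 2: m = 0.978250, f(m) = -0.152229 < 0 → root in [0.978250, 1.225500]
step 3: m = 1.101875, f(m) = 0.033931 > 0 → root in [0.978250, 1.101875]
Midpoint of [0.978250, 1.101875] = 1.040063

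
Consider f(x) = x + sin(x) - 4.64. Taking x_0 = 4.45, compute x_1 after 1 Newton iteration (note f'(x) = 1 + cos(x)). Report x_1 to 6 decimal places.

x_0 = 4.450000: f = -1.155773, f' = 0.740611 → x_1 = 4.450000 - (-1.155773)/(0.740611) = 6.010566

6.010566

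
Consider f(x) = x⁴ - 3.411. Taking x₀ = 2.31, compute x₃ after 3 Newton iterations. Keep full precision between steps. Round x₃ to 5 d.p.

Newton update: x ← x − f(x)/f'(x).
f'(x) = 4x³
x_0 = 2.310000: f = 25.062963, f' = 49.305564 → x_1 = 2.310000 - (25.062963)/(49.305564) = 1.801681
x_1 = 1.801681: f = 7.125865, f' = 23.393412 → x_2 = 1.801681 - (7.125865)/(23.393412) = 1.497071
x_2 = 1.497071: f = 1.612073, f' = 13.421069 → x_3 = 1.497071 - (1.612073)/(13.421069) = 1.376956

1.37696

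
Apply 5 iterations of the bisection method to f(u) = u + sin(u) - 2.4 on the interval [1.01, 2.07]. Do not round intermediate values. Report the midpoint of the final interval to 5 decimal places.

f(1.010000) = -0.543168, f(2.070000) = 0.547964 (opposite signs)
step 1: m = 1.540000, f(m) = 0.139526 > 0 → root in [1.010000, 1.540000]
step 2: m = 1.275000, f(m) = -0.168430 < 0 → root in [1.275000, 1.540000]
step 3: m = 1.407500, f(m) = -0.005803 < 0 → root in [1.407500, 1.540000]
step 4: m = 1.473750, f(m) = 0.069045 > 0 → root in [1.407500, 1.473750]
step 5: m = 1.440625, f(m) = 0.032165 > 0 → root in [1.407500, 1.440625]
Midpoint of [1.407500, 1.440625] = 1.424062

1.42406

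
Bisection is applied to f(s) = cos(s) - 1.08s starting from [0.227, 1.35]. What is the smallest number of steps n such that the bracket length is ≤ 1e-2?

Initial width b − a = 1.35 − 0.227 = 1.123000.
After n steps the width is (b−a)/2^n; need (b−a)/2^n ≤ 1e-2.
So n ≥ log₂(1.123000/1e-2) = log₂(112.3000) ≈ 6.8112.
Hence n = 7.

7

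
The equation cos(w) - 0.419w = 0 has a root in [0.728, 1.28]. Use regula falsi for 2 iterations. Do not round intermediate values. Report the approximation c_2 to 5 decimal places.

f(0.728000) = 0.441475, f(1.280000) = -0.249605
step 1: c = 1.080628, f(c) = 0.017991 > 0 → new bracket [1.080628, 1.280000]
step 2: c = 1.094032, f(c) = 0.000507 > 0 → new bracket [1.094032, 1.280000]

1.09403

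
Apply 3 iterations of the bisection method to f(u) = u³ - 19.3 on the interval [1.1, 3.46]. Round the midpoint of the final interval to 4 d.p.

f(1.100000) = -17.969000, f(3.460000) = 22.121736 (opposite signs)
step 1: m = 2.280000, f(m) = -7.447648 < 0 → root in [2.280000, 3.460000]
step 2: m = 2.870000, f(m) = 4.339903 > 0 → root in [2.280000, 2.870000]
step 3: m = 2.575000, f(m) = -2.226141 < 0 → root in [2.575000, 2.870000]
Midpoint of [2.575000, 2.870000] = 2.722500

2.7225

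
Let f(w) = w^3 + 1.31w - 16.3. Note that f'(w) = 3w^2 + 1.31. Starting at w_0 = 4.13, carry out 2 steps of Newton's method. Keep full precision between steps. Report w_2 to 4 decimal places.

2.4816

Newton update: w ← w − f(w)/f'(w).
w_0 = 4.130000: f = 59.555297, f' = 52.480700 → w_1 = 4.130000 - (59.555297)/(52.480700) = 2.995196
w_1 = 2.995196: f = 14.494212, f' = 28.223601 → w_2 = 2.995196 - (14.494212)/(28.223601) = 2.481647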